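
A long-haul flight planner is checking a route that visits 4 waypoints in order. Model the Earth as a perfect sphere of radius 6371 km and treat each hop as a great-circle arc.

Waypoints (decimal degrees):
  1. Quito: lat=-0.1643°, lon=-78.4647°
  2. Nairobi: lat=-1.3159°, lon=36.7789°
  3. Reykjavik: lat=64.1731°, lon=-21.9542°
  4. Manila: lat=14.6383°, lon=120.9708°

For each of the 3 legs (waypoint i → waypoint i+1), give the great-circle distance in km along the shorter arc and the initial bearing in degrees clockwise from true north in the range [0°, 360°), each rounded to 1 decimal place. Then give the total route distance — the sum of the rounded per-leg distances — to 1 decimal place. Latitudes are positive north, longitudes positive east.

Leg 1: dist=12813.2 km, bearing=91.5°
Leg 2: dist=8689.7 km, bearing=337.6°
Leg 3: dist=10702.3 km, bearing=35.9°
Total: 32205.2 km

Leg 1: φ1=-0.0028676, φ2=-0.0229668, Δφ=-0.0200992, Δλ=2.0113803 rad; a=sin²(Δφ/2)+cosφ1·cosφ2·sin²(Δλ/2)=0.7131438162; c=2·atan2(√a, √(1-a))=2.011181182; dist=6371·c=12813.235 ≈ 12813.2 km; running total=12813.2 km
Leg 1 bearing: y=sinΔλ·cosφ2=0.90426425, x=cosφ1·sinφ2-sinφ1·cosφ2·cosΔλ=-0.02418728; θ=atan2(y, x)=91.5322° ≈ 91.5°
Leg 2: φ1=-0.0229668, φ2=1.1200319, Δφ=1.1429987, Δλ=-1.0250860 rad; a=sin²(Δφ/2)+cosφ1·cosφ2·sin²(Δλ/2)=0.3973075949; c=2·atan2(√a, √(1-a))=1.363939443; dist=6371·c=8689.658 ≈ 8689.7 km; running total=21502.9 km
Leg 2 bearing: y=sinΔλ·cosφ2=-0.37237888, x=cosφ1·sinφ2-sinφ1·cosφ2·cosΔλ=0.90506964; θ=atan2(y, x)=-22.3641° <0 so +360° → 337.6359° ≈ 337.6°
Leg 3: φ1=1.1200319, φ2=0.2554865, Δφ=-0.8645454, Δλ=2.4945118 rad; a=sin²(Δφ/2)+cosφ1·cosφ2·sin²(Δλ/2)=0.5544145749; c=2·atan2(√a, √(1-a))=1.679841454; dist=6371·c=10702.270 ≈ 10702.3 km; running total=32205.2 km
Leg 3 bearing: y=sinΔλ·cosφ2=0.58329136, x=cosφ1·sinφ2-sinφ1·cosφ2·cosΔλ=0.80493938; θ=atan2(y, x)=35.9286° ≈ 35.9°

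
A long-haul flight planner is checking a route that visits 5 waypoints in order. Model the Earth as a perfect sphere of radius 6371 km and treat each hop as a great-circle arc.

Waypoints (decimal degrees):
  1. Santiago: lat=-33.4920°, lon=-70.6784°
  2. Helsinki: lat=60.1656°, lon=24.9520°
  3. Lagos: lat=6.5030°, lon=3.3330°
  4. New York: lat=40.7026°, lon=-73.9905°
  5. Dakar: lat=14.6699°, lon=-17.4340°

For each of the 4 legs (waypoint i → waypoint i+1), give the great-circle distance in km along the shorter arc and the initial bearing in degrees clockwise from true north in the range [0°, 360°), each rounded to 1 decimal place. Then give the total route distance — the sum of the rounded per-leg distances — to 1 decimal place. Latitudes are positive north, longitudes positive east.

Leg 1: φ1=-0.5845457, φ2=1.0500878, Δφ=1.6346335, Δλ=1.6690653 rad; a=sin²(Δφ/2)+cosφ1·cosφ2·sin²(Δλ/2)=0.7596957679; c=2·atan2(√a, √(1-a))=2.116935083; dist=6371·c=13486.993 ≈ 13487.0 km; running total=13487.0 km
Leg 1 bearing: y=sinΔλ·cosφ2=0.49509470, x=cosφ1·sinφ2-sinφ1·cosφ2·cosΔλ=0.69650102; θ=atan2(y, x)=35.4064° ≈ 35.4°
Leg 2: φ1=1.0500878, φ2=0.1134988, Δφ=-0.9365891, Δλ=-0.3773227 rad; a=sin²(Δφ/2)+cosφ1·cosφ2·sin²(Δλ/2)=0.2211161498; c=2·atan2(√a, √(1-a))=0.979102492; dist=6371·c=6237.862 ≈ 6237.9 km; running total=19724.9 km
Leg 2 bearing: y=sinΔλ·cosφ2=-0.36606233, x=cosφ1·sinφ2-sinφ1·cosφ2·cosΔλ=-0.74491178; θ=atan2(y, x)=-153.8297° <0 so +360° → 206.1703° ≈ 206.2°
Leg 3: φ1=0.1134988, φ2=0.7103944, Δφ=0.5968956, Δλ=-1.3495497 rad; a=sin²(Δφ/2)+cosφ1·cosφ2·sin²(Δλ/2)=0.3804249158; c=2·atan2(√a, √(1-a))=1.329305799; dist=6371·c=8469.007 ≈ 8469.0 km; running total=28193.9 km
Leg 3 bearing: y=sinΔλ·cosφ2=-0.73962566, x=cosφ1·sinφ2-sinφ1·cosφ2·cosΔλ=0.62909544; θ=atan2(y, x)=-49.6169° <0 so +360° → 310.3831° ≈ 310.4°
Leg 4: φ1=0.7103944, φ2=0.2560381, Δφ=-0.4543563, Δλ=0.9870971 rad; a=sin²(Δφ/2)+cosφ1·cosφ2·sin²(Δλ/2)=0.2153325215; c=2·atan2(√a, √(1-a))=0.965099649; dist=6371·c=6148.6499 ≈ 6148.6 km; running total=34342.5 km
Leg 4 bearing: y=sinΔλ·cosφ2=0.80722806, x=cosφ1·sinφ2-sinφ1·cosφ2·cosΔλ=-0.15569384; θ=atan2(y, x)=100.9169° ≈ 100.9°

Leg 1: dist=13487.0 km, bearing=35.4°
Leg 2: dist=6237.9 km, bearing=206.2°
Leg 3: dist=8469.0 km, bearing=310.4°
Leg 4: dist=6148.6 km, bearing=100.9°
Total: 34342.5 km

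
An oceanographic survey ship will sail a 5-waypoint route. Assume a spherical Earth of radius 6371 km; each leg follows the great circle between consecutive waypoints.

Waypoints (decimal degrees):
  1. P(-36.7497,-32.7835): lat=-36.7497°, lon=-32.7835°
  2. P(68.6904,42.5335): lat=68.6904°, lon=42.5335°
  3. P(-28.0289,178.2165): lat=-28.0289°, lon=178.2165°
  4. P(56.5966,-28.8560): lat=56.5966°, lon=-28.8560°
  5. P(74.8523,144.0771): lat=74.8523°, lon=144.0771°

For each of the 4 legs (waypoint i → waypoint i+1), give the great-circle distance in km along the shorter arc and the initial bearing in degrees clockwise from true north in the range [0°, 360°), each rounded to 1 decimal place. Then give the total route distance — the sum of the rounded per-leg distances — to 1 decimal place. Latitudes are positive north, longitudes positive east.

Leg 1: φ1=-0.6414033, φ2=1.1988736, Δφ=1.8402769, Δλ=1.3145296 rad; a=sin²(Δφ/2)+cosφ1·cosφ2·sin²(Δλ/2)=0.7418035549; c=2·atan2(√a, √(1-a))=2.075567438; dist=6371·c=13223.440 ≈ 13223.4 km; running total=13223.4 km
Leg 1 bearing: y=sinΔλ·cosφ2=0.35153954, x=cosφ1·sinφ2-sinφ1·cosφ2·cosΔλ=0.80158850; θ=atan2(y, x)=23.6800° ≈ 23.7°
Leg 2: φ1=1.1988736, φ2=-0.4891966, Δφ=-1.6880702, Δλ=2.3681151 rad; a=sin²(Δφ/2)+cosφ1·cosφ2·sin²(Δλ/2)=0.8336523852; c=2·atan2(√a, √(1-a))=2.301380417; dist=6371·c=14662.095 ≈ 14662.1 km; running total=27885.5 km
Leg 2 bearing: y=sinΔλ·cosφ2=0.61668605, x=cosφ1·sinφ2-sinφ1·cosφ2·cosΔλ=0.41761545; θ=atan2(y, x)=55.8944° ≈ 55.9°
Leg 3: φ1=-0.4891966, φ2=0.9877970, Δφ=1.4769936, Δλ=-3.6140969 rad; a=sin²(Δφ/2)+cosφ1·cosφ2·sin²(Δλ/2)=0.9125034132; c=2·atan2(√a, √(1-a))=2.541010606; dist=6371·c=16188.779 ≈ 16188.8 km; running total=44074.3 km
Leg 3 bearing: y=sinΔλ·cosφ2=0.25055601, x=cosφ1·sinφ2-sinφ1·cosφ2·cosΔλ=0.50654262; θ=atan2(y, x)=26.3188° ≈ 26.3°
Leg 4: φ1=0.9877970, φ2=1.3064191, Δφ=0.3186221, Δλ=3.0182520 rad; a=sin²(Δφ/2)+cosφ1·cosφ2·sin²(Δλ/2)=0.1684776585; c=2·atan2(√a, √(1-a))=0.845917576; dist=6371·c=5389.341 ≈ 5389.3 km; running total=49463.6 km
Leg 4 bearing: y=sinΔλ·cosφ2=0.03214827, x=cosφ1·sinφ2-sinφ1·cosφ2·cosΔλ=0.74788919; θ=atan2(y, x)=2.4614° ≈ 2.5°

Leg 1: dist=13223.4 km, bearing=23.7°
Leg 2: dist=14662.1 km, bearing=55.9°
Leg 3: dist=16188.8 km, bearing=26.3°
Leg 4: dist=5389.3 km, bearing=2.5°
Total: 49463.6 km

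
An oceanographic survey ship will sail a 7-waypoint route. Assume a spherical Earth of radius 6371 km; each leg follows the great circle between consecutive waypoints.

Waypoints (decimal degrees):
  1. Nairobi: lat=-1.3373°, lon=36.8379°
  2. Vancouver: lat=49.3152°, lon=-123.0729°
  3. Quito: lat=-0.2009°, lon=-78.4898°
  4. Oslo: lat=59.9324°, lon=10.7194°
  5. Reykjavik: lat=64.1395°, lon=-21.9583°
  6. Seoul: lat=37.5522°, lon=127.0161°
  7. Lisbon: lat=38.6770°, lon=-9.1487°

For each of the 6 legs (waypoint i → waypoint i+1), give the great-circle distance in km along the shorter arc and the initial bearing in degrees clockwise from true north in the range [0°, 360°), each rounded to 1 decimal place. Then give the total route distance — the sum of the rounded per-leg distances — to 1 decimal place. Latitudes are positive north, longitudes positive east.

Leg 1: dist=14347.8 km, bearing=343.2°
Leg 2: dist=6950.5 km, bearing=127.7°
Leg 3: dist=9982.8 km, bearing=30.1°
Leg 4: dist=1745.2 km, bearing=299.5°
Leg 5: dist=8383.8 km, bearing=25.0°
Leg 6: dist=10425.6 km, bearing=327.2°
Total: 51835.7 km

Leg 1: φ1=-0.0233403, φ2=0.8607126, Δφ=0.8840529, Δλ=-2.7909700 rad; a=sin²(Δφ/2)+cosφ1·cosφ2·sin²(Δλ/2)=0.8148829658; c=2·atan2(√a, √(1-a))=2.252048172; dist=6371·c=14347.799 ≈ 14347.8 km; running total=14347.8 km
Leg 1 bearing: y=sinΔλ·cosφ2=-0.22391541, x=cosφ1·sinφ2-sinφ1·cosφ2·cosΔλ=0.74381231; θ=atan2(y, x)=-16.7538° <0 so +360° → 343.2462° ≈ 343.2°
Leg 2: φ1=0.8607126, φ2=-0.0035064, Δφ=-0.8642190, Δλ=0.7781219 rad; a=sin²(Δφ/2)+cosφ1·cosφ2·sin²(Δλ/2)=0.2691794671; c=2·atan2(√a, √(1-a))=1.090952026; dist=6371·c=6950.455 ≈ 6950.5 km; running total=21298.3 km
Leg 2 bearing: y=sinΔλ·cosφ2=0.70193869, x=cosφ1·sinφ2-sinφ1·cosφ2·cosΔλ=-0.54237405; θ=atan2(y, x)=127.6925° ≈ 127.7°
Leg 3: φ1=-0.0035064, φ2=1.0460177, Δφ=1.0495241, Δλ=1.5569943 rad; a=sin²(Δφ/2)+cosφ1·cosφ2·sin²(Δλ/2)=0.4980598290; c=2·atan2(√a, √(1-a))=1.566915975; dist=6371·c=9982.822 ≈ 9982.8 km; running total=31281.1 km
Leg 3 bearing: y=sinΔλ·cosφ2=0.50097370, x=cosφ1·sinφ2-sinφ1·cosφ2·cosΔλ=0.86545381; θ=atan2(y, x)=30.0647° ≈ 30.1°
Leg 4: φ1=1.0460177, φ2=1.1194455, Δφ=0.0734277, Δλ=-0.5703335 rad; a=sin²(Δφ/2)+cosφ1·cosφ2·sin²(Δλ/2)=0.0186421574; c=2·atan2(√a, √(1-a))=0.273928213; dist=6371·c=1745.197 ≈ 1745.2 km; running total=33026.3 km
Leg 4 bearing: y=sinΔλ·cosφ2=-0.23549997, x=cosφ1·sinφ2-sinφ1·cosφ2·cosΔλ=0.13311001; θ=atan2(y, x)=-60.5239° <0 so +360° → 299.4761° ≈ 299.5°
Leg 5: φ1=1.1194455, φ2=0.6554095, Δφ=-0.4640359, Δλ=2.6000938 rad; a=sin²(Δφ/2)+cosφ1·cosφ2·sin²(Δλ/2)=0.3739414162; c=2·atan2(√a, √(1-a))=1.315928851; dist=6371·c=8383.783 ≈ 8383.8 km; running total=41410.1 km
Leg 5 bearing: y=sinΔλ·cosφ2=0.40862495, x=cosφ1·sinφ2-sinφ1·cosφ2·cosΔλ=0.87719017; θ=atan2(y, x)=24.9777° ≈ 25.0°
Leg 6: φ1=0.6554095, φ2=0.6750410, Δφ=0.0196315, Δλ=-2.3765241 rad; a=sin²(Δφ/2)+cosφ1·cosφ2·sin²(Δλ/2)=0.5327831347; c=2·atan2(√a, √(1-a))=1.636409665; dist=6371·c=10425.566 ≈ 10425.6 km; running total=51835.7 km
Leg 6 bearing: y=sinΔλ·cosφ2=-0.54068932, x=cosφ1·sinφ2-sinφ1·cosφ2·cosΔλ=0.83866329; θ=atan2(y, x)=-32.8100° <0 so +360° → 327.1900° ≈ 327.2°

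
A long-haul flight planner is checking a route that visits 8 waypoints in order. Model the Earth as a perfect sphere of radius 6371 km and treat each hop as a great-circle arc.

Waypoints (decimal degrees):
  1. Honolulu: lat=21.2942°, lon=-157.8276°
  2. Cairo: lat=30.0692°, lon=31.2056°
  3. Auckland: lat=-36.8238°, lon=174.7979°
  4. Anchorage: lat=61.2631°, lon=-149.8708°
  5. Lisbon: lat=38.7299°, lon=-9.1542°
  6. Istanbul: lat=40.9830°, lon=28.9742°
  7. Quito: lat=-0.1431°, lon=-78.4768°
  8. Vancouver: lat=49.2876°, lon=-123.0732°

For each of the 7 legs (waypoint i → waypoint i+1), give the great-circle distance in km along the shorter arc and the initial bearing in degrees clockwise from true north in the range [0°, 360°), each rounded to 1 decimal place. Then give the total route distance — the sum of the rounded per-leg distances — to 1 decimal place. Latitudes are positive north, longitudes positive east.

Leg 1: dist=14222.6 km, bearing=350.1°
Leg 2: dist=16576.4 km, bearing=112.4°
Leg 3: dist=11365.6 km, bearing=16.5°
Leg 4: dist=8343.2 km, bearing=30.7°
Leg 5: dist=3238.4 km, bearing=73.3°
Leg 6: dist=11473.2 km, bearing=281.5°
Leg 7: dist=6943.8 km, bearing=328.9°
Total: 72163.2 km

Leg 1: φ1=0.3716539, φ2=0.5248065, Δφ=0.1531526, Δλ=3.2992517 rad; a=sin²(Δφ/2)+cosφ1·cosφ2·sin²(Δλ/2)=0.8071890638; c=2·atan2(√a, √(1-a))=2.232393885; dist=6371·c=14222.581 ≈ 14222.6 km; running total=14222.6 km
Leg 1 bearing: y=sinΔλ·cosφ2=-0.13587692, x=cosφ1·sinφ2-sinφ1·cosφ2·cosΔλ=0.77722389; θ=atan2(y, x)=-9.9164° <0 so +360° → 350.0836° ≈ 350.1°
Leg 2: φ1=0.5248065, φ2=-0.6426966, Δφ=-1.1675031, Δλ=2.5061584 rad; a=sin²(Δφ/2)+cosφ1·cosφ2·sin²(Δλ/2)=0.9289215567; c=2·atan2(√a, √(1-a))=2.601854182; dist=6371·c=16576.413 ≈ 16576.4 km; running total=30799.0 km
Leg 2 bearing: y=sinΔλ·cosφ2=0.47510800, x=cosφ1·sinφ2-sinφ1·cosφ2·cosΔλ=-0.19590196; θ=atan2(y, x)=112.4079° ≈ 112.4°
Leg 3: φ1=-0.6426966, φ2=1.0692428, Δφ=1.7119394, Δλ=-5.6665378 rad; a=sin²(Δφ/2)+cosφ1·cosφ2·sin²(Δλ/2)=0.6057790886; c=2·atan2(√a, √(1-a))=1.783965275; dist=6371·c=11365.643 ≈ 11365.6 km; running total=42164.6 km
Leg 3 bearing: y=sinΔλ·cosφ2=0.27804150, x=cosφ1·sinφ2-sinφ1·cosφ2·cosΔλ=0.93698242; θ=atan2(y, x)=16.5278° ≈ 16.5°
Leg 4: φ1=1.0692428, φ2=0.6759643, Δφ=-0.3932785, Δλ=2.4559680 rad; a=sin²(Δφ/2)+cosφ1·cosφ2·sin²(Δλ/2)=0.3708581795; c=2·atan2(√a, √(1-a))=1.309551189; dist=6371·c=8343.151 ≈ 8343.2 km; running total=50507.8 km
Leg 4 bearing: y=sinΔλ·cosφ2=0.49392804, x=cosφ1·sinφ2-sinφ1·cosφ2·cosΔλ=0.83025577; θ=atan2(y, x)=30.7489° ≈ 30.7°
Leg 5: φ1=0.6759643, φ2=0.7152883, Δφ=0.0393240, Δλ=0.6654661 rad; a=sin²(Δφ/2)+cosφ1·cosφ2·sin²(Δλ/2)=0.0632140185; c=2·atan2(√a, √(1-a))=0.508302434; dist=6371·c=3238.395 ≈ 3238.4 km; running total=53746.2 km
Leg 5 bearing: y=sinΔλ·cosφ2=0.46609738, x=cosφ1·sinφ2-sinφ1·cosφ2·cosΔλ=0.14009018; θ=atan2(y, x)=73.2713° ≈ 73.3°
Leg 6: φ1=0.7152883, φ2=-0.0024976, Δφ=-0.7177859, Δλ=-1.8753737 rad; a=sin²(Δφ/2)+cosφ1·cosφ2·sin²(Δλ/2)=0.6140127753; c=2·atan2(√a, √(1-a))=1.800845653; dist=6371·c=11473.188 ≈ 11473.2 km; running total=65219.4 km
Leg 6 bearing: y=sinΔλ·cosφ2=-0.95397079, x=cosφ1·sinφ2-sinφ1·cosφ2·cosΔλ=0.19479238; θ=atan2(y, x)=-78.4594° <0 so +360° → 281.5406° ≈ 281.5°
Leg 7: φ1=-0.0024976, φ2=0.8602309, Δφ=0.8627285, Δλ=-0.7783540 rad; a=sin²(Δφ/2)+cosφ1·cosφ2·sin²(Δλ/2)=0.2687189729; c=2·atan2(√a, √(1-a))=1.089913505; dist=6371·c=6943.839 ≈ 6943.8 km; running total=72163.2 km
Leg 7 bearing: y=sinΔλ·cosφ2=-0.45795890, x=cosφ1·sinφ2-sinφ1·cosφ2·cosΔλ=0.75915084; θ=atan2(y, x)=-31.1005° <0 so +360° → 328.8995° ≈ 328.9°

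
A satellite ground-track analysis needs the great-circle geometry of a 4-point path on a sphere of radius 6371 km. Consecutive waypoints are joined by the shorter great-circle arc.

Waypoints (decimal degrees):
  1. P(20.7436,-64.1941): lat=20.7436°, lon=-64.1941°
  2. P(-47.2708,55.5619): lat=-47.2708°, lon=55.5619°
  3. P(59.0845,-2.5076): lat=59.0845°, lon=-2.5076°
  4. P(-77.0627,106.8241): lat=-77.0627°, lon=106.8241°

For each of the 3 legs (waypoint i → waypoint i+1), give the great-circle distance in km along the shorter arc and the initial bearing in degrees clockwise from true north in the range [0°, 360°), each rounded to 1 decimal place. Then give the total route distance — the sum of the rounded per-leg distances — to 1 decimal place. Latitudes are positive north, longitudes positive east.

Leg 1: φ1=0.3620441, φ2=-0.8250311, Δφ=-1.1870752, Δλ=2.0901365 rad; a=sin²(Δφ/2)+cosφ1·cosφ2·sin²(Δλ/2)=0.7875526596; c=2·atan2(√a, √(1-a))=2.183529209; dist=6371·c=13911.265 ≈ 13911.3 km; running total=13911.3 km
Leg 1 bearing: y=sinΔλ·cosφ2=0.58906726, x=cosφ1·sinφ2-sinφ1·cosφ2·cosΔλ=-0.56767388; θ=atan2(y, x)=133.9405° ≈ 133.9°
Leg 2: φ1=-0.8250311, φ2=1.0312191, Δφ=1.8562502, Δλ=-1.0135040 rad; a=sin²(Δφ/2)+cosφ1·cosφ2·sin²(Δλ/2)=0.7229139202; c=2·atan2(√a, √(1-a))=2.032895213; dist=6371·c=12951.575 ≈ 12951.6 km; running total=26862.9 km
Leg 2 bearing: y=sinΔλ·cosφ2=-0.43603445, x=cosφ1·sinφ2-sinφ1·cosφ2·cosΔλ=0.78173620; θ=atan2(y, x)=-29.1518° <0 so +360° → 330.8482° ≈ 330.8°
Leg 3: φ1=1.0312191, φ2=-1.3449978, Δφ=-2.3762169, Δλ=1.9081981 rad; a=sin²(Δφ/2)+cosφ1·cosφ2·sin²(Δλ/2)=0.9371129256; c=2·atan2(√a, √(1-a))=2.634635372; dist=6371·c=16785.262 ≈ 16785.3 km; running total=43648.2 km
Leg 3 bearing: y=sinΔλ·cosφ2=0.21126157, x=cosφ1·sinφ2-sinφ1·cosφ2·cosΔλ=-0.43714724; θ=atan2(y, x)=154.2068° ≈ 154.2°

Leg 1: dist=13911.3 km, bearing=133.9°
Leg 2: dist=12951.6 km, bearing=330.8°
Leg 3: dist=16785.3 km, bearing=154.2°
Total: 43648.2 km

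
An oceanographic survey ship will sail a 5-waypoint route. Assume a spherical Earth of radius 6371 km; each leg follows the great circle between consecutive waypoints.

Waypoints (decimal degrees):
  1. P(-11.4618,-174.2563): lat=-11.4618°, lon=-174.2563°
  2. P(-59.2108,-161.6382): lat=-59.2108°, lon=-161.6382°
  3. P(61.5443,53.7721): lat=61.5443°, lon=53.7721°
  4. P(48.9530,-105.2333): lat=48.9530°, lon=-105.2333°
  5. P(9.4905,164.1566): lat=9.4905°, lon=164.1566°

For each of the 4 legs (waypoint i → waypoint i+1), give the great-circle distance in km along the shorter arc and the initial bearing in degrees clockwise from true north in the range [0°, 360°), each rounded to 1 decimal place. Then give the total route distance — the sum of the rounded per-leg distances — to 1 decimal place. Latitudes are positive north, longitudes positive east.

Leg 1: φ1=-0.2000461, φ2=-1.0334234, Δφ=-0.8333773, Δλ=0.2202274 rad; a=sin²(Δφ/2)+cosφ1·cosφ2·sin²(Δλ/2)=0.1698683864; c=2·atan2(√a, √(1-a))=0.849627134; dist=6371·c=5412.974 ≈ 5413.0 km; running total=5413.0 km
Leg 1 bearing: y=sinΔλ·cosφ2=0.11182117, x=cosφ1·sinφ2-sinφ1·cosφ2·cosΔλ=-0.74266311; θ=atan2(y, x)=171.4374° ≈ 171.4°
Leg 2: φ1=-1.0334234, φ2=1.0741507, Δφ=2.1075741, Δλ=3.7596190 rad; a=sin²(Δφ/2)+cosφ1·cosφ2·sin²(Δλ/2)=0.9770274590; c=2·atan2(√a, √(1-a))=2.837285959; dist=6371·c=18076.349 ≈ 18076.3 km; running total=23489.3 km
Leg 2 bearing: y=sinΔλ·cosφ2=-0.27608521, x=cosφ1·sinφ2-sinφ1·cosφ2·cosΔλ=0.11643097; θ=atan2(y, x)=-67.1338° <0 so +360° → 292.8662° ≈ 292.9°
Leg 3: φ1=1.0741507, φ2=0.8543910, Δφ=-0.2197596, Δλ=-2.7751678 rad; a=sin²(Δφ/2)+cosφ1·cosφ2·sin²(Δλ/2)=0.3145325425; c=2·atan2(√a, √(1-a))=1.190780771; dist=6371·c=7586.464 ≈ 7586.5 km; running total=31075.8 km
Leg 3 bearing: y=sinΔλ·cosφ2=-0.23527453, x=cosφ1·sinφ2-sinφ1·cosφ2·cosΔλ=0.89836139; θ=atan2(y, x)=-14.6758° <0 so +360° → 345.3242° ≈ 345.3°
Leg 4: φ1=0.8543910, φ2=0.1656405, Δφ=-0.6887506, Δλ=4.7017407 rad; a=sin²(Δφ/2)+cosφ1·cosφ2·sin²(Δλ/2)=0.4412729127; c=2·atan2(√a, √(1-a))=1.453070406; dist=6371·c=9257.512 ≈ 9257.5 km; running total=40333.3 km
Leg 4 bearing: y=sinΔλ·cosφ2=-0.98625704, x=cosφ1·sinφ2-sinφ1·cosφ2·cosΔλ=0.11619627; θ=atan2(y, x)=-83.2806° <0 so +360° → 276.7194° ≈ 276.7°

Leg 1: dist=5413.0 km, bearing=171.4°
Leg 2: dist=18076.3 km, bearing=292.9°
Leg 3: dist=7586.5 km, bearing=345.3°
Leg 4: dist=9257.5 km, bearing=276.7°
Total: 40333.3 km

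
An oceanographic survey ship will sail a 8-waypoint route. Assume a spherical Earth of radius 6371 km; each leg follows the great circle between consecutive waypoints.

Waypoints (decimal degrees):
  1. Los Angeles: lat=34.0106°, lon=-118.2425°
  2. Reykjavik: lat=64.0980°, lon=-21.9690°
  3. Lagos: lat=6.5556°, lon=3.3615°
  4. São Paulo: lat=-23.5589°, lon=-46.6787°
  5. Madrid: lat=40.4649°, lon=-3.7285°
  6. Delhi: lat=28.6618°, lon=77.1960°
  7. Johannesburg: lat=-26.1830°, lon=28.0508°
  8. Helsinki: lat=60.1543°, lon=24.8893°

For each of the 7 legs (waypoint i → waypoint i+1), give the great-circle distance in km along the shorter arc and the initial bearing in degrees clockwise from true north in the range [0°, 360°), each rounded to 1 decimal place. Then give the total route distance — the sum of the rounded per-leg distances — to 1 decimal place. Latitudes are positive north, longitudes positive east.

Leg 1: φ1=0.5935970, φ2=1.1187211, Δφ=0.5251242, Δλ=1.6802896 rad; a=sin²(Δφ/2)+cosφ1·cosφ2·sin²(Δλ/2)=0.2682066069; c=2·atan2(√a, √(1-a))=1.088757339; dist=6371·c=6936.473 ≈ 6936.5 km; running total=6936.5 km
Leg 1 bearing: y=sinΔλ·cosφ2=0.43421726, x=cosφ1·sinφ2-sinφ1·cosφ2·cosΔλ=0.77236174; θ=atan2(y, x)=29.3444° ≈ 29.3°
Leg 2: φ1=1.1187211, φ2=0.1144168, Δφ=-1.0043043, Δλ=0.4421006 rad; a=sin²(Δφ/2)+cosφ1·cosφ2·sin²(Δλ/2)=0.2525247060; c=2·atan2(√a, √(1-a))=1.053018362; dist=6371·c=6708.780 ≈ 6708.8 km; running total=13645.3 km
Leg 2 bearing: y=sinΔλ·cosφ2=0.42504166, x=cosφ1·sinφ2-sinφ1·cosφ2·cosΔλ=-0.75786774; θ=atan2(y, x)=150.7146° ≈ 150.7°
Leg 3: φ1=0.1144168, φ2=-0.4111804, Δφ=-0.5255972, Δλ=-0.8733662 rad; a=sin²(Δφ/2)+cosφ1·cosφ2·sin²(Δλ/2)=0.2303813999; c=2·atan2(√a, √(1-a))=1.001265253; dist=6371·c=6379.061 ≈ 6379.1 km; running total=20024.4 km
Leg 3 bearing: y=sinΔλ·cosφ2=-0.70260762, x=cosφ1·sinφ2-sinφ1·cosφ2·cosΔλ=-0.46429061; θ=atan2(y, x)=-123.4572° <0 so +360° → 236.5428° ≈ 236.5°
Leg 4: φ1=-0.4111804, φ2=0.7062457, Δφ=1.1174261, Δλ=0.7496224 rad; a=sin²(Δφ/2)+cosφ1·cosφ2·sin²(Δλ/2)=0.3744701995; c=2·atan2(√a, √(1-a))=1.317021566; dist=6371·c=8390.744 ≈ 8390.7 km; running total=28415.1 km
Leg 4 bearing: y=sinΔλ·cosφ2=0.51838304, x=cosφ1·sinφ2-sinφ1·cosφ2·cosΔλ=0.81746443; θ=atan2(y, x)=32.3802° ≈ 32.4°
Leg 5: φ1=0.7062457, φ2=0.5002428, Δφ=-0.2060030, Δλ=1.4123990 rad; a=sin²(Δφ/2)+cosφ1·cosφ2·sin²(Δλ/2)=0.2917109732; c=2·atan2(√a, √(1-a))=1.141118371; dist=6371·c=7270.065 ≈ 7270.1 km; running total=35685.2 km
Leg 5 bearing: y=sinΔλ·cosφ2=0.86648145, x=cosφ1·sinφ2-sinφ1·cosφ2·cosΔλ=0.27508658; θ=atan2(y, x)=72.3866° ≈ 72.4°
Leg 6: φ1=0.5002428, φ2=-0.4569796, Δφ=-0.9572223, Δλ=-0.8577456 rad; a=sin²(Δφ/2)+cosφ1·cosφ2·sin²(Δλ/2)=0.3482717466; c=2·atan2(√a, √(1-a))=1.262478194; dist=6371·c=8043.249 ≈ 8043.2 km; running total=43728.4 km
Leg 6 bearing: y=sinΔλ·cosφ2=-0.67875814, x=cosφ1·sinφ2-sinφ1·cosφ2·cosΔλ=-0.66873129; θ=atan2(y, x)=-134.5737° <0 so +360° → 225.4263° ≈ 225.4°
Leg 7: φ1=-0.4569796, φ2=1.0498906, Δφ=1.5068702, Δλ=-0.0551786 rad; a=sin²(Δφ/2)+cosφ1·cosφ2·sin²(Δλ/2)=0.4683985301; c=2·atan2(√a, √(1-a))=1.507551233; dist=6371·c=9604.609 ≈ 9604.6 km; running total=53333.0 km
Leg 7 bearing: y=sinΔλ·cosφ2=-0.02744657, x=cosφ1·sinφ2-sinφ1·cosφ2·cosΔλ=0.99762321; θ=atan2(y, x)=-1.5759° <0 so +360° → 358.4241° ≈ 358.4°

Leg 1: dist=6936.5 km, bearing=29.3°
Leg 2: dist=6708.8 km, bearing=150.7°
Leg 3: dist=6379.1 km, bearing=236.5°
Leg 4: dist=8390.7 km, bearing=32.4°
Leg 5: dist=7270.1 km, bearing=72.4°
Leg 6: dist=8043.2 km, bearing=225.4°
Leg 7: dist=9604.6 km, bearing=358.4°
Total: 53333.0 km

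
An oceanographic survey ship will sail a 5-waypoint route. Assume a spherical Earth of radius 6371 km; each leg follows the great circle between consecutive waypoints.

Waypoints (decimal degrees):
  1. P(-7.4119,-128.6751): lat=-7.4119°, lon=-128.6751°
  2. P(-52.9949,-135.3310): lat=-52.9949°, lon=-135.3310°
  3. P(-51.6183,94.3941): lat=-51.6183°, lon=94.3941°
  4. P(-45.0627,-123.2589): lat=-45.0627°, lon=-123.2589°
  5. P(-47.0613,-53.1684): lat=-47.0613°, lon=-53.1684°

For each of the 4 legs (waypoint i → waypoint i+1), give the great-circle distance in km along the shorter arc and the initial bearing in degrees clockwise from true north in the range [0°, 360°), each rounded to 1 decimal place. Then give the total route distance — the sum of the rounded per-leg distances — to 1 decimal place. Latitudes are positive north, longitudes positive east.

Leg 1: dist=5104.4 km, bearing=185.6°
Leg 2: dist=7493.7 km, bearing=210.9°
Leg 3: dist=8674.7 km, bearing=153.8°
Leg 4: dist=5225.4 km, bearing=118.9°
Total: 26498.2 km

Leg 1: φ1=-0.1293621, φ2=-0.9249355, Δφ=-0.7955734, Δλ=-0.1161674 rad; a=sin²(Δφ/2)+cosφ1·cosφ2·sin²(Δλ/2)=0.1520737126; c=2·atan2(√a, √(1-a))=0.801189983; dist=6371·c=5104.381 ≈ 5104.4 km; running total=5104.4 km
Leg 1 bearing: y=sinΔλ·cosφ2=-0.06976237, x=cosφ1·sinφ2-sinφ1·cosφ2·cosΔλ=-0.71478836; θ=atan2(y, x)=-174.4257° <0 so +360° → 185.5743° ≈ 185.6°
Leg 2: φ1=-0.9249355, φ2=-0.9009093, Δφ=0.0240262, Δλ=4.0094594 rad; a=sin²(Δφ/2)+cosφ1·cosφ2·sin²(Δλ/2)=0.3077923956; c=2·atan2(√a, √(1-a))=1.176222054; dist=6371·c=7493.711 ≈ 7493.7 km; running total=12598.1 km
Leg 2 bearing: y=sinΔλ·cosφ2=-0.47371470, x=cosφ1·sinφ2-sinφ1·cosφ2·cosΔλ=-0.79235051; θ=atan2(y, x)=-149.1265° <0 so +360° → 210.8735° ≈ 210.9°
Leg 3: φ1=-0.9009093, φ2=-0.7864925, Δφ=0.1144168, Δλ=-3.7987615 rad; a=sin²(Δφ/2)+cosφ1·cosφ2·sin²(Δλ/2)=0.3961587379; c=2·atan2(√a, √(1-a))=1.361591097; dist=6371·c=8674.697 ≈ 8674.7 km; running total=21272.8 km
Leg 3 bearing: y=sinΔλ·cosφ2=0.43148287, x=cosφ1·sinφ2-sinφ1·cosφ2·cosΔλ=-0.87788980; θ=atan2(y, x)=153.8259° ≈ 153.8°
Leg 4: φ1=-0.7864925, φ2=-0.8213746, Δφ=-0.0348822, Δλ=1.2233100 rad; a=sin²(Δφ/2)+cosφ1·cosφ2·sin²(Δλ/2)=0.1589596872; c=2·atan2(√a, √(1-a))=0.820192259; dist=6371·c=5225.445 ≈ 5225.4 km; running total=26498.2 km
Leg 4 bearing: y=sinΔλ·cosφ2=0.64050040, x=cosφ1·sinφ2-sinφ1·cosφ2·cosΔλ=-0.35288137; θ=atan2(y, x)=118.8524° ≈ 118.9°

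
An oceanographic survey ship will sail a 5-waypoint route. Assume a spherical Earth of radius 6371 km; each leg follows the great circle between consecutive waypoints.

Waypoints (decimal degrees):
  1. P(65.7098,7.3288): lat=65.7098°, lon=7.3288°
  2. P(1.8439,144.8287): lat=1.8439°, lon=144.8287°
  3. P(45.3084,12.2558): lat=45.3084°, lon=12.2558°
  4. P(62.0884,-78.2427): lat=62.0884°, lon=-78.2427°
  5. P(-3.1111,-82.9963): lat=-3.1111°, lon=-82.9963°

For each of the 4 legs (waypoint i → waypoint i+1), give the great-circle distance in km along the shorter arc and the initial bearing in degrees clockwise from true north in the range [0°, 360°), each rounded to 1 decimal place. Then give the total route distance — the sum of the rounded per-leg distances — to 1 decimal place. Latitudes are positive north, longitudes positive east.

Leg 1: φ1=1.1468524, φ2=0.0321821, Δφ=-1.1146702, Δλ=2.3998260 rad; a=sin²(Δφ/2)+cosφ1·cosφ2·sin²(Δλ/2)=0.6368998251; c=2·atan2(√a, √(1-a))=1.848137766; dist=6371·c=11774.486 ≈ 11774.5 km; running total=11774.5 km
Leg 1 bearing: y=sinΔλ·cosφ2=0.67524167, x=cosφ1·sinφ2-sinφ1·cosφ2·cosΔλ=0.68489593; θ=atan2(y, x)=44.5933° ≈ 44.6°
Leg 2: φ1=0.0321821, φ2=0.7907808, Δφ=0.7585986, Δλ=-2.3138336 rad; a=sin²(Δφ/2)+cosφ1·cosφ2·sin²(Δλ/2)=0.7263373715; c=2·atan2(√a, √(1-a))=2.040559071; dist=6371·c=13000.402 ≈ 13000.4 km; running total=24774.9 km
Leg 2 bearing: y=sinΔλ·cosφ2=-0.51791518, x=cosφ1·sinφ2-sinφ1·cosφ2·cosΔλ=0.72584395; θ=atan2(y, x)=-35.5092° <0 so +360° → 324.4908° ≈ 324.5°
Leg 3: φ1=0.7907808, φ2=1.0836470, Δφ=0.2928662, Δλ=-1.5794968 rad; a=sin²(Δφ/2)+cosφ1·cosφ2·sin²(Δλ/2)=0.1873301933; c=2·atan2(√a, √(1-a))=0.895229665; dist=6371·c=5703.508 ≈ 5703.5 km; running total=30478.4 km
Leg 3 bearing: y=sinΔλ·cosφ2=-0.46809101, x=cosφ1·sinφ2-sinφ1·cosφ2·cosΔλ=0.62437262; θ=atan2(y, x)=-36.8588° <0 so +360° → 323.1412° ≈ 323.1°
Leg 4: φ1=1.0836470, φ2=-0.0542989, Δφ=-1.1379459, Δλ=-0.0829660 rad; a=sin²(Δφ/2)+cosφ1·cosφ2·sin²(Δλ/2)=0.2910738887; c=2·atan2(√a, √(1-a))=1.139716348; dist=6371·c=7261.133 ≈ 7261.1 km; running total=37739.5 km
Leg 4 bearing: y=sinΔλ·cosφ2=-0.08274869, x=cosφ1·sinφ2-sinφ1·cosφ2·cosΔλ=-0.90473873; θ=atan2(y, x)=-174.7742° <0 so +360° → 185.2258° ≈ 185.2°

Leg 1: dist=11774.5 km, bearing=44.6°
Leg 2: dist=13000.4 km, bearing=324.5°
Leg 3: dist=5703.5 km, bearing=323.1°
Leg 4: dist=7261.1 km, bearing=185.2°
Total: 37739.5 km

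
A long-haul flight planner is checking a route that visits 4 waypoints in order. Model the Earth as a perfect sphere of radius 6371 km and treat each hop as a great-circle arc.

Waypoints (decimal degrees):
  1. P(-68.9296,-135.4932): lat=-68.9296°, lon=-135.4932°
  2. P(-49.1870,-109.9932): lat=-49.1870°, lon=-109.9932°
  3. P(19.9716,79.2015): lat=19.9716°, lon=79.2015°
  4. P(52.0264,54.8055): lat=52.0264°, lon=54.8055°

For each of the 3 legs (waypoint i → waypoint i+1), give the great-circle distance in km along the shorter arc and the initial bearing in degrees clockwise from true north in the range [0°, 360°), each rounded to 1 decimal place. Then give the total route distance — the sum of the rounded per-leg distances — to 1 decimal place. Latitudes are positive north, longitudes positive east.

Leg 1: dist=2592.7 km, bearing=45.3°
Leg 2: dist=16664.9 km, bearing=197.4°
Leg 3: dist=4143.0 km, bearing=335.2°
Total: 23400.6 km

Leg 1: φ1=-1.2030485, φ2=-0.8584751, Δφ=0.3445734, Δλ=0.4450590 rad; a=sin²(Δφ/2)+cosφ1·cosφ2·sin²(Δλ/2)=0.0408352399; c=2·atan2(√a, √(1-a))=0.406957058; dist=6371·c=2592.723 ≈ 2592.7 km; running total=2592.7 km
Leg 1 bearing: y=sinΔλ·cosφ2=0.28137876, x=cosφ1·sinφ2-sinφ1·cosφ2·cosΔλ=0.27838263; θ=atan2(y, x)=45.3067° ≈ 45.3°
Leg 2: φ1=-0.8584751, φ2=0.3485702, Δφ=1.2070453, Δλ=3.3020704 rad; a=sin²(Δφ/2)+cosφ1·cosφ2·sin²(Δλ/2)=0.9324489902; c=2·atan2(√a, √(1-a))=2.615743415; dist=6371·c=16664.901 ≈ 16664.9 km; running total=19257.6 km
Leg 2 bearing: y=sinΔλ·cosφ2=-0.15018044, x=cosφ1·sinφ2-sinφ1·cosφ2·cosΔλ=-0.47895440; θ=atan2(y, x)=-162.5907° <0 so +360° → 197.4093° ≈ 197.4°
Leg 3: φ1=0.3485702, φ2=0.9080320, Δφ=0.5594618, Δλ=-0.4257905 rad; a=sin²(Δφ/2)+cosφ1·cosφ2·sin²(Δλ/2)=0.1020468455; c=2·atan2(√a, √(1-a))=0.650293224; dist=6371·c=4143.018 ≈ 4143.0 km; running total=23400.6 km
Leg 3 bearing: y=sinΔλ·cosφ2=-0.25414334, x=cosφ1·sinφ2-sinφ1·cosφ2·cosΔλ=0.54949459; θ=atan2(y, x)=-24.8207° <0 so +360° → 335.1793° ≈ 335.2°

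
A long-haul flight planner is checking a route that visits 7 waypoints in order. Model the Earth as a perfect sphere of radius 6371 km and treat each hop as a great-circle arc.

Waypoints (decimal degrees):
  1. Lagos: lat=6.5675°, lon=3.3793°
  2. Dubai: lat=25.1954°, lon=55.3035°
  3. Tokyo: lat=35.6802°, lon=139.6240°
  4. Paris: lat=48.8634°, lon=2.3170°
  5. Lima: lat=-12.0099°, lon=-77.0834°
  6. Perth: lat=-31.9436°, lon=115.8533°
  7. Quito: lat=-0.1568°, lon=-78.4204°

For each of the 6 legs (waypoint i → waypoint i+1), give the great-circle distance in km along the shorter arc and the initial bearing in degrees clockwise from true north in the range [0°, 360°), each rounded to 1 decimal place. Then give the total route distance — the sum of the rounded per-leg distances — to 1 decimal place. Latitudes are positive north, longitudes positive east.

Leg 1: dist=5883.4 km, bearing=63.2°
Leg 2: dist=7925.3 km, bearing=58.6°
Leg 3: dist=9711.1 km, bearing=333.5°
Leg 4: dist=10252.0 km, bearing=254.2°
Leg 5: dist=14937.2 km, bearing=195.4°
Leg 6: dist=16143.0 km, bearing=154.4°
Total: 64852.0 km

Leg 1: φ1=0.1146245, φ2=0.4397427, Δφ=0.3251182, Δλ=0.9062483 rad; a=sin²(Δφ/2)+cosφ1·cosφ2·sin²(Δλ/2)=0.1984706229; c=2·atan2(√a, √(1-a))=0.923466268; dist=6371·c=5883.404 ≈ 5883.4 km; running total=5883.4 km
Leg 1 bearing: y=sinΔλ·cosφ2=0.71230275, x=cosφ1·sinφ2-sinφ1·cosφ2·cosΔλ=0.35908902; θ=atan2(y, x)=63.2462° ≈ 63.2°
Leg 2: φ1=0.4397427, φ2=0.6227370, Δφ=0.1829943, Δλ=1.4716704 rad; a=sin²(Δφ/2)+cosφ1·cosφ2·sin²(Δλ/2)=0.3394816249; c=2·atan2(√a, √(1-a))=1.243972346; dist=6371·c=7925.348 ≈ 7925.3 km; running total=13808.7 km
Leg 2 bearing: y=sinΔλ·cosφ2=0.80829766, x=cosφ1·sinφ2-sinφ1·cosφ2·cosΔλ=0.49354867; θ=atan2(y, x)=58.5917° ≈ 58.6°
Leg 3: φ1=0.6227370, φ2=0.8528272, Δφ=0.2300902, Δλ=-2.3964592 rad; a=sin²(Δφ/2)+cosφ1·cosφ2·sin²(Δλ/2)=0.4767398161; c=2·atan2(√a, √(1-a))=1.524259163; dist=6371·c=9711.055 ≈ 9711.1 km; running total=23519.8 km
Leg 3 bearing: y=sinΔλ·cosφ2=-0.44607266, x=cosφ1·sinφ2-sinφ1·cosφ2·cosΔλ=0.89378691; θ=atan2(y, x)=-26.5229° <0 so +360° → 333.4771° ≈ 333.5°
Leg 4: φ1=0.8528272, φ2=-0.2096123, Δφ=-1.0624395, Δλ=-1.3857984 rad; a=sin²(Δφ/2)+cosφ1·cosφ2·sin²(Δλ/2)=0.5191771006; c=2·atan2(√a, √(1-a))=1.609159938; dist=6371·c=10251.958 ≈ 10252.0 km; running total=33771.8 km
Leg 4 bearing: y=sinΔλ·cosφ2=-0.96142178, x=cosφ1·sinφ2-sinφ1·cosφ2·cosΔλ=-0.27239146; θ=atan2(y, x)=-105.8186° <0 so +360° → 254.1814° ≈ 254.2°
Leg 5: φ1=-0.2096123, φ2=-0.5575210, Δφ=-0.3479087, Δλ=3.3673807 rad; a=sin²(Δφ/2)+cosφ1·cosφ2·sin²(Δλ/2)=0.8494181907; c=2·atan2(√a, √(1-a))=2.344565730; dist=6371·c=14937.228 ≈ 14937.2 km; running total=48709.0 km
Leg 5 bearing: y=sinΔλ·cosφ2=-0.18997298, x=cosφ1·sinφ2-sinφ1·cosφ2·cosΔλ=-0.68959262; θ=atan2(y, x)=-164.5979° <0 so +360° → 195.4021° ≈ 195.4°
Leg 6: φ1=-0.5575210, φ2=-0.0027367, Δφ=0.5547843, Δλ=-3.3907157 rad; a=sin²(Δφ/2)+cosφ1·cosφ2·sin²(Δλ/2)=0.9104610661; c=2·atan2(√a, √(1-a))=2.533820305; dist=6371·c=16142.969 ≈ 16143.0 km; running total=64852.0 km
Leg 6 bearing: y=sinΔλ·cosφ2=0.24655326, x=cosφ1·sinφ2-sinφ1·cosφ2·cosΔλ=-0.51507120; θ=atan2(y, x)=154.4206° ≈ 154.4°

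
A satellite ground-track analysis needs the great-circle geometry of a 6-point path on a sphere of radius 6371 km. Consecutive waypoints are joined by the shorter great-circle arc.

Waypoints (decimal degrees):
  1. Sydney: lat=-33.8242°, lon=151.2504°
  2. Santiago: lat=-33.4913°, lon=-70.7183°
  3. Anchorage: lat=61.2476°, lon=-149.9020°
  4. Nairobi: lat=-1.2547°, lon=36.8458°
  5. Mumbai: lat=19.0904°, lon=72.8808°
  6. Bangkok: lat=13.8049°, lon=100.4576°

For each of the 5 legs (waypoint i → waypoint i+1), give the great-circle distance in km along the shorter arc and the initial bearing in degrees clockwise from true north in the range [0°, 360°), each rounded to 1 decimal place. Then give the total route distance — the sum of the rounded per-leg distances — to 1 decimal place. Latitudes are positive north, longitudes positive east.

Leg 1: φ1=-0.5903437, φ2=-0.5845335, Δφ=0.0058102, Δλ=-3.8740847 rad; a=sin²(Δφ/2)+cosφ1·cosφ2·sin²(Δλ/2)=0.6039776425; c=2·atan2(√a, √(1-a))=1.780280405; dist=6371·c=11342.166 ≈ 11342.2 km; running total=11342.2 km
Leg 1 bearing: y=sinΔλ·cosφ2=0.55769595, x=cosφ1·sinφ2-sinφ1·cosφ2·cosΔλ=-0.80357316; θ=atan2(y, x)=145.2386° ≈ 145.2°
Leg 2: φ1=-0.5845335, φ2=1.0689723, Δφ=1.6535057, Δλ=-1.3820163 rad; a=sin²(Δφ/2)+cosφ1·cosφ2·sin²(Δλ/2)=0.7042468384; c=2·atan2(√a, √(1-a))=1.991599486; dist=6371·c=12688.480 ≈ 12688.5 km; running total=24030.7 km
Leg 2 bearing: y=sinΔλ·cosφ2=-0.47247955, x=cosφ1·sinφ2-sinφ1·cosφ2·cosΔλ=0.78095838; θ=atan2(y, x)=-31.1739° <0 so +360° → 328.8261° ≈ 328.8°
Leg 3: φ1=1.0689723, φ2=-0.0218986, Δφ=-1.0908709, Δλ=3.2593640 rad; a=sin²(Δφ/2)+cosφ1·cosφ2·sin²(Δλ/2)=0.7483880166; c=2·atan2(√a, √(1-a))=2.090676370; dist=6371·c=13319.699 ≈ 13319.7 km; running total=37350.4 km
Leg 3 bearing: y=sinΔλ·cosφ2=-0.11747109, x=cosφ1·sinφ2-sinφ1·cosφ2·cosΔλ=0.85989192; θ=atan2(y, x)=-7.7791° <0 so +360° → 352.2209° ≈ 352.2°
Leg 4: φ1=-0.0218986, φ2=0.3331903, Δφ=0.3550890, Δλ=0.6289294 rad; a=sin²(Δφ/2)+cosφ1·cosφ2·sin²(Δλ/2)=0.1215800974; c=2·atan2(√a, √(1-a))=0.712331899; dist=6371·c=4538.267 ≈ 4538.3 km; running total=41888.7 km
Leg 4 bearing: y=sinΔλ·cosφ2=0.55592617, x=cosφ1·sinφ2-sinφ1·cosφ2·cosΔλ=0.34371442; θ=atan2(y, x)=58.2726° ≈ 58.3°
Leg 5: φ1=0.3331903, φ2=0.2409410, Δφ=-0.0922494, Δλ=0.4813060 rad; a=sin²(Δφ/2)+cosφ1·cosφ2·sin²(Δλ/2)=0.0542557751; c=2·atan2(√a, √(1-a))=0.470176257; dist=6371·c=2995.493 ≈ 2995.5 km; running total=44884.2 km
Leg 5 bearing: y=sinΔλ·cosφ2=0.44956470, x=cosφ1·sinφ2-sinφ1·cosφ2·cosΔλ=-0.05603504; θ=atan2(y, x)=97.1049° ≈ 97.1°

Leg 1: dist=11342.2 km, bearing=145.2°
Leg 2: dist=12688.5 km, bearing=328.8°
Leg 3: dist=13319.7 km, bearing=352.2°
Leg 4: dist=4538.3 km, bearing=58.3°
Leg 5: dist=2995.5 km, bearing=97.1°
Total: 44884.2 km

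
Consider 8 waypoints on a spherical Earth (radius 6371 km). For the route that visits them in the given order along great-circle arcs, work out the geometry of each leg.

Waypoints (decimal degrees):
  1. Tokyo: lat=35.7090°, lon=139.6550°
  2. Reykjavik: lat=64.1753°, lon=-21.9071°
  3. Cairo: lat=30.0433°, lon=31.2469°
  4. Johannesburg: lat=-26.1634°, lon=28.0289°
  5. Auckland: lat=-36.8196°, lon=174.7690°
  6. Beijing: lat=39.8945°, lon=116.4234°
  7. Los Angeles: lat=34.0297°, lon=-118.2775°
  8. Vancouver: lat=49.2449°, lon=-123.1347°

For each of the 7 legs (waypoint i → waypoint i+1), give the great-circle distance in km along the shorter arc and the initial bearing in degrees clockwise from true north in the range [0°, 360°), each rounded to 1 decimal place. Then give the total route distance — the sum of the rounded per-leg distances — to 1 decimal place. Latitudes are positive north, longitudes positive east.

Leg 1: dist=8790.8 km, bearing=351.9°
Leg 2: dist=5271.4 km, bearing=109.8°
Leg 3: dist=6259.3 km, bearing=183.5°
Leg 4: dist=12194.4 km, bearing=152.2°
Leg 5: dist=10403.1 km, bearing=319.1°
Leg 6: dist=10061.6 km, bearing=42.6°
Leg 7: dist=1738.4 km, bearing=348.2°
Total: 54719.0 km

Leg 1: φ1=0.6232396, φ2=1.1200703, Δφ=0.4968307, Δλ=-2.8197906 rad; a=sin²(Δφ/2)+cosφ1·cosφ2·sin²(Δλ/2)=0.4050916882; c=2·atan2(√a, √(1-a))=1.379820956; dist=6371·c=8790.839 ≈ 8790.8 km; running total=8790.8 km
Leg 1 bearing: y=sinΔλ·cosφ2=-0.13777617, x=cosφ1·sinφ2-sinφ1·cosφ2·cosΔλ=0.97210461; θ=atan2(y, x)=-8.0668° <0 so +360° → 351.9332° ≈ 351.9°
Leg 2: φ1=1.1200703, φ2=0.5243545, Δφ=-0.5957158, Δλ=0.9277123 rad; a=sin²(Δφ/2)+cosφ1·cosφ2·sin²(Δλ/2)=0.1616078933; c=2·atan2(√a, √(1-a))=0.827410711; dist=6371·c=5271.434 ≈ 5271.4 km; running total=14062.2 km
Leg 2 bearing: y=sinΔλ·cosφ2=0.69273441, x=cosφ1·sinφ2-sinφ1·cosφ2·cosΔλ=-0.24916294; θ=atan2(y, x)=109.7827° ≈ 109.8°
Leg 3: φ1=0.5243545, φ2=-0.4566375, Δφ=-0.9809920, Δλ=-0.0561647 rad; a=sin²(Δφ/2)+cosφ1·cosφ2·sin²(Δλ/2)=0.2225133391; c=2·atan2(√a, √(1-a))=0.982465431; dist=6371·c=6259.287 ≈ 6259.3 km; running total=20321.5 km
Leg 3 bearing: y=sinΔλ·cosφ2=-0.05038357, x=cosφ1·sinφ2-sinφ1·cosφ2·cosΔλ=-0.83034096; θ=atan2(y, x)=-176.5277° <0 so +360° → 183.4723° ≈ 183.5°
Leg 4: φ1=-0.4566375, φ2=-0.6426232, Δφ=-0.1859858, Δλ=2.5610979 rad; a=sin²(Δφ/2)+cosφ1·cosφ2·sin²(Δλ/2)=0.6682788052; c=2·atan2(√a, √(1-a))=1.914055175; dist=6371·c=12194.446 ≈ 12194.4 km; running total=32515.9 km
Leg 4 bearing: y=sinΔλ·cosφ2=0.43903888, x=cosφ1·sinφ2-sinφ1·cosφ2·cosΔλ=-0.83305092; θ=atan2(y, x)=152.2096° ≈ 152.2°
Leg 5: φ1=-0.6426232, φ2=0.6962904, Δφ=1.3389136, Δλ=-1.0183228 rad; a=sin²(Δφ/2)+cosφ1·cosφ2·sin²(Δλ/2)=0.5310270315; c=2·atan2(√a, √(1-a))=1.632890284; dist=6371·c=10403.144 ≈ 10403.1 km; running total=42919.0 km
Leg 5 bearing: y=sinΔλ·cosφ2=-0.65308567, x=cosφ1·sinφ2-sinφ1·cosφ2·cosΔλ=0.75473730; θ=atan2(y, x)=-40.8701° <0 so +360° → 319.1299° ≈ 319.1°
Leg 6: φ1=0.6962904, φ2=0.5939303, Δφ=-0.1023601, Δλ=-4.0963035 rad; a=sin²(Δφ/2)+cosφ1·cosφ2·sin²(Δλ/2)=0.5042434019; c=2·atan2(√a, √(1-a))=1.579283232; dist=6371·c=10061.613 ≈ 10061.6 km; running total=52980.6 km
Leg 6 bearing: y=sinΔλ·cosφ2=0.67637959, x=cosφ1·sinφ2-sinφ1·cosφ2·cosΔλ=0.73650433; θ=atan2(y, x)=42.5633° ≈ 42.6°
Leg 7: φ1=0.5939303, φ2=0.8594856, Δφ=0.2655553, Δλ=-0.0847741 rad; a=sin²(Δφ/2)+cosφ1·cosφ2·sin²(Δλ/2)=0.0184980127; c=2·atan2(√a, √(1-a))=0.272860480; dist=6371·c=1738.394 ≈ 1738.4 km; running total=54719.0 km
Leg 7 bearing: y=sinΔλ·cosφ2=-0.05527659, x=cosφ1·sinφ2-sinφ1·cosφ2·cosΔλ=0.26375717; θ=atan2(y, x)=-11.8364° <0 so +360° → 348.1636° ≈ 348.2°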